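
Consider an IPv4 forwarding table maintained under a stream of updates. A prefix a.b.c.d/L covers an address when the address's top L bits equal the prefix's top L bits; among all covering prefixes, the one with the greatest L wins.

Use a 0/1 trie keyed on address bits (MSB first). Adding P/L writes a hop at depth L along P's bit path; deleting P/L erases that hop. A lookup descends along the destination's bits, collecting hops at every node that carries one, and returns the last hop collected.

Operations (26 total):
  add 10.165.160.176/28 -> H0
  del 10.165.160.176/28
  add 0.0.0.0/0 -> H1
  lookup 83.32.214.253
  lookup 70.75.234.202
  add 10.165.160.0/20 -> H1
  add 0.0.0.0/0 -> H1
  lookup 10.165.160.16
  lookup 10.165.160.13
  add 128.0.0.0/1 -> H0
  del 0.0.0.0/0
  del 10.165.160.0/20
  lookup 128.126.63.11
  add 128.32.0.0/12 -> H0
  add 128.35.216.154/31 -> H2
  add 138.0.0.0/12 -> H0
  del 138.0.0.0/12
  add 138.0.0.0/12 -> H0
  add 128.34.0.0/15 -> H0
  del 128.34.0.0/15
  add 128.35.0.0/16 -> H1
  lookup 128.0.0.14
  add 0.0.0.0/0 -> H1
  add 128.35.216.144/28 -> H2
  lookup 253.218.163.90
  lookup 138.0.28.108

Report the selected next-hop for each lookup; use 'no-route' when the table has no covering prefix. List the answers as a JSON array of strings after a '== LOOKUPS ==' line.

Apply in order:
  add 10.165.160.176/28 -> H0 at depth 28
  del 10.165.160.176/28 (clear depth 28)
  add 0.0.0.0/0 -> H1 at depth 0
  ? 83.32.214.253  path d0:H1→d1:-  best=H1
  ? 70.75.234.202  path d0:H1→d1:-  best=H1
  add 10.165.160.0/20 -> H1 at depth 20
  add 0.0.0.0/0 -> H1 at depth 0
  ? 10.165.160.16  path d0:H1→d1:-→d2:-→d3:-→d4:-→d5:-→d6:-→d7:-→d8:-→d9:-→d10:-→d11:-→d12:-→d13:-→d14:-→d15:-→d16:-→d17:-→d18:-→d19:-→d20:H1→d21:-→d22:-→d23:-→d24:-  best=H1
  ? 10.165.160.13  path d0:H1→d1:-→d2:-→d3:-→d4:-→d5:-→d6:-→d7:-→d8:-→d9:-→d10:-→d11:-→d12:-→d13:-→d14:-→d15:-→d16:-→d17:-→d18:-→d19:-→d20:H1→d21:-→d22:-→d23:-→d24:-  best=H1
  add 128.0.0.0/1 -> H0 at depth 1
  del 0.0.0.0/0 (clear depth 0)
  del 10.165.160.0/20 (clear depth 20)
  ? 128.126.63.11  path d0:-→d1:H0  best=H0
  add 128.32.0.0/12 -> H0 at depth 12
  add 128.35.216.154/31 -> H2 at depth 31
  add 138.0.0.0/12 -> H0 at depth 12
  del 138.0.0.0/12 (clear depth 12)
  add 138.0.0.0/12 -> H0 at depth 12
  add 128.34.0.0/15 -> H0 at depth 15
  del 128.34.0.0/15 (clear depth 15)
  add 128.35.0.0/16 -> H1 at depth 16
  ? 128.0.0.14  path d0:-→d1:H0→d2:-→d3:-→d4:-→d5:-→d6:-→d7:-→d8:-→d9:-→d10:-  best=H0
  add 0.0.0.0/0 -> H1 at depth 0
  add 128.35.216.144/28 -> H2 at depth 28
  ? 253.218.163.90  path d0:H1→d1:H0  best=H0
  ? 138.0.28.108  path d0:H1→d1:H0→d2:-→d3:-→d4:-→d5:-→d6:-→d7:-→d8:-→d9:-→d10:-→d11:-→d12:H0  best=H0

== LOOKUPS ==
["H1","H1","H1","H1","H0","H0","H0","H0"]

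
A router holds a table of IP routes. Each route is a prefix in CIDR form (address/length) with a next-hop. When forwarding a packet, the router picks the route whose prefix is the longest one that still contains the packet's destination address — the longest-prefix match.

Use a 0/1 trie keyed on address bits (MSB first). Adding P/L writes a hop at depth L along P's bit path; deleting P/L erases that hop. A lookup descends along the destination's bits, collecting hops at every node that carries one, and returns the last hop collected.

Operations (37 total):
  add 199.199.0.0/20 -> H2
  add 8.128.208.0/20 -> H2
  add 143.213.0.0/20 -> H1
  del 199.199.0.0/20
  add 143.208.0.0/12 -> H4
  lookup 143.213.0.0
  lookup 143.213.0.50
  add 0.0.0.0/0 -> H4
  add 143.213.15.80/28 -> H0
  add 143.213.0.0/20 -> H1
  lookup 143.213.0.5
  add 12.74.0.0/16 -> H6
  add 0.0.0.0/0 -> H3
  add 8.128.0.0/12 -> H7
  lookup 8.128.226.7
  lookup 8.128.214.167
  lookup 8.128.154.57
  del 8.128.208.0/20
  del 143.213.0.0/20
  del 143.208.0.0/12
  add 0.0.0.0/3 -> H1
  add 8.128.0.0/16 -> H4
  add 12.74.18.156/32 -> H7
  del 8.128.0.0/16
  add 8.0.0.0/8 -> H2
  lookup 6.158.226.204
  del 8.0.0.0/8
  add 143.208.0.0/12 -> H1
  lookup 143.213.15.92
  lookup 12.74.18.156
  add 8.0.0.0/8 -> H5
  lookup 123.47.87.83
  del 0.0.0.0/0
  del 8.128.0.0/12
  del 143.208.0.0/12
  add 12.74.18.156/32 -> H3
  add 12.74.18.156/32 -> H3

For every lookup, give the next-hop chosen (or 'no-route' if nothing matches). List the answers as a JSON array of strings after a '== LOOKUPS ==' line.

Apply in order:
  + 199.199.0.0/20 (H2) depth=20
  + 8.128.208.0/20 (H2) depth=20
  + 143.213.0.0/20 (H1) depth=20
  - 199.199.0.0/20 clear@20
  + 143.208.0.0/12 (H4) depth=12
  Q 143.213.0.0: descend 10001111110101010000 ; hops seen [H4,H1] ; pick H1
  Q 143.213.0.50: descend 10001111110101010000 ; hops seen [H4,H1] ; pick H1
  + 0.0.0.0/0 (H4) depth=0
  + 143.213.15.80/28 (H0) depth=28
  + 143.213.0.0/20 (H1) depth=20
  Q 143.213.0.5: descend 10001111110101010000 ; hops seen [H4,H4,H1] ; pick H1
  + 12.74.0.0/16 (H6) depth=16
  + 0.0.0.0/0 (H3) depth=0
  + 8.128.0.0/12 (H7) depth=12
  Q 8.128.226.7: descend 000010001000000011 ; hops seen [H3,H7] ; pick H7
  Q 8.128.214.167: descend 00001000100000001101 ; hops seen [H3,H7,H2] ; pick H2
  Q 8.128.154.57: descend 00001000100000001 ; hops seen [H3,H7] ; pick H7
  - 8.128.208.0/20 clear@20
  - 143.213.0.0/20 clear@20
  - 143.208.0.0/12 clear@12
  + 0.0.0.0/3 (H1) depth=3
  + 8.128.0.0/16 (H4) depth=16
  + 12.74.18.156/32 (H7) depth=32
  - 8.128.0.0/16 clear@16
  + 8.0.0.0/8 (H2) depth=8
  Q 6.158.226.204: descend 0000 ; hops seen [H3,H1] ; pick H1
  - 8.0.0.0/8 clear@8
  + 143.208.0.0/12 (H1) depth=12
  Q 143.213.15.92: descend 1000111111010101000011110101 ; hops seen [H3,H1,H0] ; pick H0
  Q 12.74.18.156: descend 00001100010010100001001010011100 ; hops seen [H3,H1,H6,H7] ; pick H7
  + 8.0.0.0/8 (H5) depth=8
  Q 123.47.87.83: descend 0 ; hops seen [H3] ; pick H3
  - 0.0.0.0/0 clear@0
  - 8.128.0.0/12 clear@12
  - 143.208.0.0/12 clear@12
  + 12.74.18.156/32 (H3) depth=32
  + 12.74.18.156/32 (H3) depth=32

== LOOKUPS ==
["H1","H1","H1","H7","H2","H7","H1","H0","H7","H3"]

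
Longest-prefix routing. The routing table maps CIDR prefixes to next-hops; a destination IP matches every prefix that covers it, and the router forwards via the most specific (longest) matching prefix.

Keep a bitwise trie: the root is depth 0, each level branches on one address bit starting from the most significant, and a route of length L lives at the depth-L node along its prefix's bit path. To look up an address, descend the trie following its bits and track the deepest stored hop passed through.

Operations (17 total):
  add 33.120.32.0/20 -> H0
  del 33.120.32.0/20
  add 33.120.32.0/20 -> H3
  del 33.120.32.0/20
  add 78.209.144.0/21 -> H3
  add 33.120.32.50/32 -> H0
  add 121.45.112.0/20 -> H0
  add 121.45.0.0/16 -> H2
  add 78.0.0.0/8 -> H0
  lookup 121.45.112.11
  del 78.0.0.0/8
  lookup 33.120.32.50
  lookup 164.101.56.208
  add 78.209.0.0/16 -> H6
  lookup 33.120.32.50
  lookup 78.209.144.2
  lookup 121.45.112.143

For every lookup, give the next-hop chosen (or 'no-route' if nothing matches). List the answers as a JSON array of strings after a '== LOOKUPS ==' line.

Process each operation:
  + 33.120.32.0/20 (H0) depth=20
  - 33.120.32.0/20 clear@20
  + 33.120.32.0/20 (H3) depth=20
  - 33.120.32.0/20 clear@20
  + 78.209.144.0/21 (H3) depth=21
  + 33.120.32.50/32 (H0) depth=32
  + 121.45.112.0/20 (H0) depth=20
  + 121.45.0.0/16 (H2) depth=16
  + 78.0.0.0/8 (H0) depth=8
  lookup 121.45.112.11: bits 01111001001011010111 walk d0:-→d1:-→d2:-→d3:-→d4:-→d5:-→d6:-→d7:-→d8:-→d9:-→d10:-→d11:-→d12:-→d13:-→d14:-→d15:-→d16:H2→d17:-→d18:-→d19:-→d20:H0 -> H0
  - 78.0.0.0/8 clear@8
  lookup 33.120.32.50: bits 00100001011110000010000000110010 walk d0:-→d1:-→d2:-→d3:-→d4:-→d5:-→d6:-→d7:-→d8:-→d9:-→d10:-→d11:-→d12:-→d13:-→d14:-→d15:-→d16:-→d17:-→d18:-→d19:-→d20:-→d21:-→d22:-→d23:-→d24:-→d25:-→d26:-→d27:-→d28:-→d29:-→d30:-→d31:-→d32:H0 -> H0
  lookup 164.101.56.208: bits ε walk d0:- -> no-route
  + 78.209.0.0/16 (H6) depth=16
  lookup 33.120.32.50: bits 00100001011110000010000000110010 walk d0:-→d1:-→d2:-→d3:-→d4:-→d5:-→d6:-→d7:-→d8:-→d9:-→d10:-→d11:-→d12:-→d13:-→d14:-→d15:-→d16:-→d17:-→d18:-→d19:-→d20:-→d21:-→d22:-→d23:-→d24:-→d25:-→d26:-→d27:-→d28:-→d29:-→d30:-→d31:-→d32:H0 -> H0
  lookup 78.209.144.2: bits 010011101101000110010 walk d0:-→d1:-→d2:-→d3:-→d4:-→d5:-→d6:-→d7:-→d8:-→d9:-→d10:-→d11:-→d12:-→d13:-→d14:-→d15:-→d16:H6→d17:-→d18:-→d19:-→d20:-→d21:H3 -> H3
  lookup 121.45.112.143: bits 01111001001011010111 walk d0:-→d1:-→d2:-→d3:-→d4:-→d5:-→d6:-→d7:-→d8:-→d9:-→d10:-→d11:-→d12:-→d13:-→d14:-→d15:-→d16:H2→d17:-→d18:-→d19:-→d20:H0 -> H0

== LOOKUPS ==
["H0","H0","no-route","H0","H3","H0"]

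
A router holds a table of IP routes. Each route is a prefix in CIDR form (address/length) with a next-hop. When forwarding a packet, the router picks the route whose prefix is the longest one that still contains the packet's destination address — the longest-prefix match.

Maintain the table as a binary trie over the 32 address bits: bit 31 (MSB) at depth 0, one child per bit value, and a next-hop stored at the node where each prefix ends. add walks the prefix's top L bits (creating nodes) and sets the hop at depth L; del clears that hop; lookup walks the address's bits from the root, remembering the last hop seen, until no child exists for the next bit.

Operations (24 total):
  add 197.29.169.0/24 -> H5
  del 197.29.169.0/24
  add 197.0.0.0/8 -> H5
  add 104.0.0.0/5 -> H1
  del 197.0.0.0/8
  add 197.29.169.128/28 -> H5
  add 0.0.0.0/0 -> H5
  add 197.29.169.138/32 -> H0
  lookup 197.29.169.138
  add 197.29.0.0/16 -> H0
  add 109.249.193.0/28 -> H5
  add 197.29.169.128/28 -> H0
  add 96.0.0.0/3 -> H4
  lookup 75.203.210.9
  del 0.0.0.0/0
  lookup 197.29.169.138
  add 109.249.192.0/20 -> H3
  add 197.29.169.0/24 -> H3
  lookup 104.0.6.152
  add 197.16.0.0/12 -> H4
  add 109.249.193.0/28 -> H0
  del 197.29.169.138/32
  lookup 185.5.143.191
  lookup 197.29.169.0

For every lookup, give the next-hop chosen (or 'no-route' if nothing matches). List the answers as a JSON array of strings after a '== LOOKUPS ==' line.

Trace:
  + 197.29.169.0/24 (H5) depth=24
  del 197.29.169.0/24 (clear depth 24)
  + 197.0.0.0/8 (H5) depth=8
  + 104.0.0.0/5 (H1) depth=5
  del 197.0.0.0/8 (clear depth 8)
  + 197.29.169.128/28 (H5) depth=28
  + 0.0.0.0/0 (H5) depth=0
  + 197.29.169.138/32 (H0) depth=32
  lookup 197.29.169.138: bits 11000101000111011010100110001010 walk d0:H5→d1:-→d2:-→d3:-→d4:-→d5:-→d6:-→d7:-→d8:-→d9:-→d10:-→d11:-→d12:-→d13:-→d14:-→d15:-→d16:-→d17:-→d18:-→d19:-→d20:-→d21:-→d22:-→d23:-→d24:-→d25:-→d26:-→d27:-→d28:H5→d29:-→d30:-→d31:-→d32:H0 -> H0
  + 197.29.0.0/16 (H0) depth=16
  + 109.249.193.0/28 (H5) depth=28
  + 197.29.169.128/28 (H0) depth=28
  + 96.0.0.0/3 (H4) depth=3
  lookup 75.203.210.9: bits 01 walk d0:H5→d1:-→d2:- -> H5
  del 0.0.0.0/0 (clear depth 0)
  lookup 197.29.169.138: bits 11000101000111011010100110001010 walk d0:-→d1:-→d2:-→d3:-→d4:-→d5:-→d6:-→d7:-→d8:-→d9:-→d10:-→d11:-→d12:-→d13:-→d14:-→d15:-→d16:H0→d17:-→d18:-→d19:-→d20:-→d21:-→d22:-→d23:-→d24:-→d25:-→d26:-→d27:-→d28:H0→d29:-→d30:-→d31:-→d32:H0 -> H0
  + 109.249.192.0/20 (H3) depth=20
  + 197.29.169.0/24 (H3) depth=24
  lookup 104.0.6.152: bits 01101 walk d0:-→d1:-→d2:-→d3:H4→d4:-→d5:H1 -> H1
  + 197.16.0.0/12 (H4) depth=12
  + 109.249.193.0/28 (H0) depth=28
  del 197.29.169.138/32 (clear depth 32)
  lookup 185.5.143.191: bits 1 walk d0:-→d1:- -> no-route
  lookup 197.29.169.0: bits 110001010001110110101001 walk d0:-→d1:-→d2:-→d3:-→d4:-→d5:-→d6:-→d7:-→d8:-→d9:-→d10:-→d11:-→d12:H4→d13:-→d14:-→d15:-→d16:H0→d17:-→d18:-→d19:-→d20:-→d21:-→d22:-→d23:-→d24:H3 -> H3

== LOOKUPS ==
["H0","H5","H0","H1","no-route","H3"]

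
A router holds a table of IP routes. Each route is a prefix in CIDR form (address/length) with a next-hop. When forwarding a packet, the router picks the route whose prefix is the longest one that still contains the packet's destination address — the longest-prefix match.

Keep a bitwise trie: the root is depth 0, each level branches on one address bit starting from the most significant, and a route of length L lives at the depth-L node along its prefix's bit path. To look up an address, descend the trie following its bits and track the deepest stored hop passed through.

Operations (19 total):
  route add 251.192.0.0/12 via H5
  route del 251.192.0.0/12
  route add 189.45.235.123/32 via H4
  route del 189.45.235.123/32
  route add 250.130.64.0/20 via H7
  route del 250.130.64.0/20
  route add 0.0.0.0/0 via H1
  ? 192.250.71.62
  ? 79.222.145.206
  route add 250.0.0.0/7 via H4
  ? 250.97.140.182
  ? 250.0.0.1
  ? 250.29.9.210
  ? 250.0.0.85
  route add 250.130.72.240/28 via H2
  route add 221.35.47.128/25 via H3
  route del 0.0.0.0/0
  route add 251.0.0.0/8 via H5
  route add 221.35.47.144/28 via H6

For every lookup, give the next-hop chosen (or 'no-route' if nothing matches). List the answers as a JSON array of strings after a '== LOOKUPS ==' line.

Apply in order:
  add 251.192.0.0/12 -> H5 at depth 12
  del 251.192.0.0/12 (clear depth 12)
  add 189.45.235.123/32 -> H4 at depth 32
  del 189.45.235.123/32 (clear depth 32)
  add 250.130.64.0/20 -> H7 at depth 20
  del 250.130.64.0/20 (clear depth 20)
  add 0.0.0.0/0 -> H1 at depth 0
  Q 192.250.71.62: descend 11 ; hops seen [H1] ; pick H1
  Q 79.222.145.206: descend ε ; hops seen [H1] ; pick H1
  add 250.0.0.0/7 -> H4 at depth 7
  Q 250.97.140.182: descend 11111010 ; hops seen [H1,H4] ; pick H4
  Q 250.0.0.1: descend 11111010 ; hops seen [H1,H4] ; pick H4
  Q 250.29.9.210: descend 11111010 ; hops seen [H1,H4] ; pick H4
  Q 250.0.0.85: descend 11111010 ; hops seen [H1,H4] ; pick H4
  add 250.130.72.240/28 -> H2 at depth 28
  add 221.35.47.128/25 -> H3 at depth 25
  del 0.0.0.0/0 (clear depth 0)
  add 251.0.0.0/8 -> H5 at depth 8
  add 221.35.47.144/28 -> H6 at depth 28

== LOOKUPS ==
["H1","H1","H4","H4","H4","H4"]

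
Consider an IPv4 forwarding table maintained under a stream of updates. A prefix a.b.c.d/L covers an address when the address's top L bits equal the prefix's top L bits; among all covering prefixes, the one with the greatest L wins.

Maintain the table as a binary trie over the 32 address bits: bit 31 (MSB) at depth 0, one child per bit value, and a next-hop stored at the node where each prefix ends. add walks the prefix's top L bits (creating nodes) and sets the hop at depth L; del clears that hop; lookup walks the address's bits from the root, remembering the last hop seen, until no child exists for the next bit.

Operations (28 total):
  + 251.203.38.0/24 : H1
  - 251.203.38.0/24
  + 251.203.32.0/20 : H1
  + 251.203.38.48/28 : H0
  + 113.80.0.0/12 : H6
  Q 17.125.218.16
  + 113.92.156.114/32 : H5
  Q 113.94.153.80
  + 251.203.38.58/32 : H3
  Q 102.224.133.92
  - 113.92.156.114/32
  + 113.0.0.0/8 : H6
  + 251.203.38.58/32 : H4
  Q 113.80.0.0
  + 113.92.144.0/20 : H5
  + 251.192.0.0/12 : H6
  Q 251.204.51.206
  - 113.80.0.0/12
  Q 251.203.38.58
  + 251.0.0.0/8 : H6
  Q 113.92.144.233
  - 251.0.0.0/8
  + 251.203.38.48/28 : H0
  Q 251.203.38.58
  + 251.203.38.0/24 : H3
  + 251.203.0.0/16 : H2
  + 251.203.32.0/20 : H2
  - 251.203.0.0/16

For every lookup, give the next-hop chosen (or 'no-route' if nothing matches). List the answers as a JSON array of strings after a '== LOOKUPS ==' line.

Apply in order:
  add 251.203.38.0/24 -> H1 at depth 24
  del 251.203.38.0/24 (clear depth 24)
  add 251.203.32.0/20 -> H1 at depth 20
  add 251.203.38.48/28 -> H0 at depth 28
  add 113.80.0.0/12 -> H6 at depth 12
  ? 17.125.218.16  path d0:-→d1:-  best=no-route
  add 113.92.156.114/32 -> H5 at depth 32
  ? 113.94.153.80  path d0:-→d1:-→d2:-→d3:-→d4:-→d5:-→d6:-→d7:-→d8:-→d9:-→d10:-→d11:-→d12:H6→d13:-→d14:-  best=H6
  add 251.203.38.58/32 -> H3 at depth 32
  ? 102.224.133.92  path d0:-→d1:-→d2:-→d3:-  best=no-route
  del 113.92.156.114/32 (clear depth 32)
  add 113.0.0.0/8 -> H6 at depth 8
  add 251.203.38.58/32 -> H4 at depth 32
  ? 113.80.0.0  path d0:-→d1:-→d2:-→d3:-→d4:-→d5:-→d6:-→d7:-→d8:H6→d9:-→d10:-→d11:-→d12:H6  best=H6
  add 113.92.144.0/20 -> H5 at depth 20
  add 251.192.0.0/12 -> H6 at depth 12
  ? 251.204.51.206  path d0:-→d1:-→d2:-→d3:-→d4:-→d5:-→d6:-→d7:-→d8:-→d9:-→d10:-→d11:-→d12:H6→d13:-  best=H6
  del 113.80.0.0/12 (clear depth 12)
  ? 251.203.38.58  path d0:-→d1:-→d2:-→d3:-→d4:-→d5:-→d6:-→d7:-→d8:-→d9:-→d10:-→d11:-→d12:H6→d13:-→d14:-→d15:-→d16:-→d17:-→d18:-→d19:-→d20:H1→d21:-→d22:-→d23:-→d24:-→d25:-→d26:-→d27:-→d28:H0→d29:-→d30:-→d31:-→d32:H4  best=H4
  add 251.0.0.0/8 -> H6 at depth 8
  ? 113.92.144.233  path d0:-→d1:-→d2:-→d3:-→d4:-→d5:-→d6:-→d7:-→d8:H6→d9:-→d10:-→d11:-→d12:-→d13:-→d14:-→d15:-→d16:-→d17:-→d18:-→d19:-→d20:H5  best=H5
  del 251.0.0.0/8 (clear depth 8)
  add 251.203.38.48/28 -> H0 at depth 28
  ? 251.203.38.58  path d0:-→d1:-→d2:-→d3:-→d4:-→d5:-→d6:-→d7:-→d8:-→d9:-→d10:-→d11:-→d12:H6→d13:-→d14:-→d15:-→d16:-→d17:-→d18:-→d19:-→d20:H1→d21:-→d22:-→d23:-→d24:-→d25:-→d26:-→d27:-→d28:H0→d29:-→d30:-→d31:-→d32:H4  best=H4
  add 251.203.38.0/24 -> H3 at depth 24
  add 251.203.0.0/16 -> H2 at depth 16
  add 251.203.32.0/20 -> H2 at depth 20
  del 251.203.0.0/16 (clear depth 16)

== LOOKUPS ==
["no-route","H6","no-route","H6","H6","H4","H5","H4"]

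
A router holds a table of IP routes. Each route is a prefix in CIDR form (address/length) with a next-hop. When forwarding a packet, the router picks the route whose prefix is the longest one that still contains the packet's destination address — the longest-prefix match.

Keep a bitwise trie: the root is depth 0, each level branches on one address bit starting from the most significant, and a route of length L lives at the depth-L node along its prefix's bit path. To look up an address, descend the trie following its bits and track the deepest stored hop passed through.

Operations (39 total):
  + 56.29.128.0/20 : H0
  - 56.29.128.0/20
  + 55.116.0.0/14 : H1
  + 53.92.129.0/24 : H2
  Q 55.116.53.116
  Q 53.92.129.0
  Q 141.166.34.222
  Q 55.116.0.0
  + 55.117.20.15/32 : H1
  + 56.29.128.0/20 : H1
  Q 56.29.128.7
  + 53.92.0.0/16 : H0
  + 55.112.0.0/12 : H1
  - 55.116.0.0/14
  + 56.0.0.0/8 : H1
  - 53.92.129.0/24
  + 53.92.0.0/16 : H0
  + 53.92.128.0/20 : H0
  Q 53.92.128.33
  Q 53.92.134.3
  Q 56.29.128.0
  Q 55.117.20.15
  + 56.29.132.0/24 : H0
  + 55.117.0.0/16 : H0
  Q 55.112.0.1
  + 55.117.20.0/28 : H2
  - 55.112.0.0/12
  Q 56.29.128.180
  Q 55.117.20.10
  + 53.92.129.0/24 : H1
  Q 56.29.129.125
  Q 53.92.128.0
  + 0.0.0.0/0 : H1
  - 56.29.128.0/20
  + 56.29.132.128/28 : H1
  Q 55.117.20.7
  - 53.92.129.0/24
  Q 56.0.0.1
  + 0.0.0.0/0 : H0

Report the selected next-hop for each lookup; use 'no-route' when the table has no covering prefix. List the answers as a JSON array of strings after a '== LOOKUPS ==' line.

Apply in order:
  + 56.29.128.0/20 (H0) depth=20
  - 56.29.128.0/20 clear@20
  + 55.116.0.0/14 (H1) depth=14
  + 53.92.129.0/24 (H2) depth=24
  Q 55.116.53.116: descend 00110111011101 ; hops seen [H1] ; pick H1
  Q 53.92.129.0: descend 001101010101110010000001 ; hops seen [H2] ; pick H2
  Q 141.166.34.222: descend ε ; hops seen [∅] ; pick no-route
  Q 55.116.0.0: descend 00110111011101 ; hops seen [H1] ; pick H1
  + 55.117.20.15/32 (H1) depth=32
  + 56.29.128.0/20 (H1) depth=20
  Q 56.29.128.7: descend 00111000000111011000 ; hops seen [H1] ; pick H1
  + 53.92.0.0/16 (H0) depth=16
  + 55.112.0.0/12 (H1) depth=12
  - 55.116.0.0/14 clear@14
  + 56.0.0.0/8 (H1) depth=8
  - 53.92.129.0/24 clear@24
  + 53.92.0.0/16 (H0) depth=16
  + 53.92.128.0/20 (H0) depth=20
  Q 53.92.128.33: descend 00110101010111001000000 ; hops seen [H0,H0] ; pick H0
  Q 53.92.134.3: descend 001101010101110010000 ; hops seen [H0,H0] ; pick H0
  Q 56.29.128.0: descend 00111000000111011000 ; hops seen [H1,H1] ; pick H1
  Q 55.117.20.15: descend 00110111011101010001010000001111 ; hops seen [H1,H1] ; pick H1
  + 56.29.132.0/24 (H0) depth=24
  + 55.117.0.0/16 (H0) depth=16
  Q 55.112.0.1: descend 0011011101110 ; hops seen [H1] ; pick H1
  + 55.117.20.0/28 (H2) depth=28
  - 55.112.0.0/12 clear@12
  Q 56.29.128.180: descend 001110000001110110000 ; hops seen [H1,H1] ; pick H1
  Q 55.117.20.10: descend 00110111011101010001010000001 ; hops seen [H0,H2] ; pick H2
  + 53.92.129.0/24 (H1) depth=24
  Q 56.29.129.125: descend 001110000001110110000 ; hops seen [H1,H1] ; pick H1
  Q 53.92.128.0: descend 00110101010111001000000 ; hops seen [H0,H0] ; pick H0
  + 0.0.0.0/0 (H1) depth=0
  - 56.29.128.0/20 clear@20
  + 56.29.132.128/28 (H1) depth=28
  Q 55.117.20.7: descend 0011011101110101000101000000 ; hops seen [H1,H0,H2] ; pick H2
  - 53.92.129.0/24 clear@24
  Q 56.0.0.1: descend 00111000000 ; hops seen [H1,H1] ; pick H1
  + 0.0.0.0/0 (H0) depth=0

== LOOKUPS ==
["H1","H2","no-route","H1","H1","H0","H0","H1","H1","H1","H1","H2","H1","H0","H2","H1"]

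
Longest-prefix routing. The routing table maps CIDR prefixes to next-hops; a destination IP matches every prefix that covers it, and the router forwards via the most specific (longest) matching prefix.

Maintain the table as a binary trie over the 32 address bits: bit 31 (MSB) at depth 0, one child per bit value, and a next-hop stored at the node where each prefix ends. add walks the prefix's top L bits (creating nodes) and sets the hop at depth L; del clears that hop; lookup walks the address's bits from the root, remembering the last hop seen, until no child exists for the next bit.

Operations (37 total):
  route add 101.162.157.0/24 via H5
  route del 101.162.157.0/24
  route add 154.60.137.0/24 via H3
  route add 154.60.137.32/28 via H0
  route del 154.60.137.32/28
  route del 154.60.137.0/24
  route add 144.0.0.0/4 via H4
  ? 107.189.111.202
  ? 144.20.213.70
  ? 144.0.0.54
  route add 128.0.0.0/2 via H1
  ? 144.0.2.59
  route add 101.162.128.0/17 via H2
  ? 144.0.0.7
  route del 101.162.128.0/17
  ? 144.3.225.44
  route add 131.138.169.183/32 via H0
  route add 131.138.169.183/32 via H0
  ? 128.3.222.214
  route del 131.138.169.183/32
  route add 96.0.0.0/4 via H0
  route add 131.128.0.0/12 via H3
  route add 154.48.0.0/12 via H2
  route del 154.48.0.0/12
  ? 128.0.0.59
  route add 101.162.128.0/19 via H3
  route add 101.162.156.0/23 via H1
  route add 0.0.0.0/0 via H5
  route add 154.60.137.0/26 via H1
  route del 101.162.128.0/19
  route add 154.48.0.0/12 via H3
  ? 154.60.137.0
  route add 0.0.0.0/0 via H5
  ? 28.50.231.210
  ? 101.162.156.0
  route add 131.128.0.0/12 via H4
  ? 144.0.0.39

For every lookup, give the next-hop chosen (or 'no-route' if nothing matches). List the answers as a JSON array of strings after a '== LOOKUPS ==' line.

Process each operation:
  add 101.162.157.0/24 -> H5 at depth 24
  - 101.162.157.0/24 clear@24
  add 154.60.137.0/24 -> H3 at depth 24
  add 154.60.137.32/28 -> H0 at depth 28
  - 154.60.137.32/28 clear@28
  - 154.60.137.0/24 clear@24
  add 144.0.0.0/4 -> H4 at depth 4
  lookup 107.189.111.202: bits 0110 walk d0:-→d1:-→d2:-→d3:-→d4:- -> no-route
  lookup 144.20.213.70: bits 1001 walk d0:-→d1:-→d2:-→d3:-→d4:H4 -> H4
  lookup 144.0.0.54: bits 1001 walk d0:-→d1:-→d2:-→d3:-→d4:H4 -> H4
  add 128.0.0.0/2 -> H1 at depth 2
  lookup 144.0.2.59: bits 1001 walk d0:-→d1:-→d2:H1→d3:-→d4:H4 -> H4
  add 101.162.128.0/17 -> H2 at depth 17
  lookup 144.0.0.7: bits 1001 walk d0:-→d1:-→d2:H1→d3:-→d4:H4 -> H4
  - 101.162.128.0/17 clear@17
  lookup 144.3.225.44: bits 1001 walk d0:-→d1:-→d2:H1→d3:-→d4:H4 -> H4
  add 131.138.169.183/32 -> H0 at depth 32
  add 131.138.169.183/32 -> H0 at depth 32
  lookup 128.3.222.214: bits 100000 walk d0:-→d1:-→d2:H1→d3:-→d4:-→d5:-→d6:- -> H1
  - 131.138.169.183/32 clear@32
  add 96.0.0.0/4 -> H0 at depth 4
  add 131.128.0.0/12 -> H3 at depth 12
  add 154.48.0.0/12 -> H2 at depth 12
  - 154.48.0.0/12 clear@12
  lookup 128.0.0.59: bits 100000 walk d0:-→d1:-→d2:H1→d3:-→d4:-→d5:-→d6:- -> H1
  add 101.162.128.0/19 -> H3 at depth 19
  add 101.162.156.0/23 -> H1 at depth 23
  add 0.0.0.0/0 -> H5 at depth 0
  add 154.60.137.0/26 -> H1 at depth 26
  - 101.162.128.0/19 clear@19
  add 154.48.0.0/12 -> H3 at depth 12
  lookup 154.60.137.0: bits 10011010001111001000100100 walk d0:H5→d1:-→d2:H1→d3:-→d4:H4→d5:-→d6:-→d7:-→d8:-→d9:-→d10:-→d11:-→d12:H3→d13:-→d14:-→d15:-→d16:-→d17:-→d18:-→d19:-→d20:-→d21:-→d22:-→d23:-→d24:-→d25:-→d26:H1 -> H1
  add 0.0.0.0/0 -> H5 at depth 0
  lookup 28.50.231.210: bits 0 walk d0:H5→d1:- -> H5
  lookup 101.162.156.0: bits 01100101101000101001110 walk d0:H5→d1:-→d2:-→d3:-→d4:H0→d5:-→d6:-→d7:-→d8:-→d9:-→d10:-→d11:-→d12:-→d13:-→d14:-→d15:-→d16:-→d17:-→d18:-→d19:-→d20:-→d21:-→d22:-→d23:H1 -> H1
  add 131.128.0.0/12 -> H4 at depth 12
  lookup 144.0.0.39: bits 1001 walk d0:H5→d1:-→d2:H1→d3:-→d4:H4 -> H4

== LOOKUPS ==
["no-route","H4","H4","H4","H4","H4","H1","H1","H1","H5","H1","H4"]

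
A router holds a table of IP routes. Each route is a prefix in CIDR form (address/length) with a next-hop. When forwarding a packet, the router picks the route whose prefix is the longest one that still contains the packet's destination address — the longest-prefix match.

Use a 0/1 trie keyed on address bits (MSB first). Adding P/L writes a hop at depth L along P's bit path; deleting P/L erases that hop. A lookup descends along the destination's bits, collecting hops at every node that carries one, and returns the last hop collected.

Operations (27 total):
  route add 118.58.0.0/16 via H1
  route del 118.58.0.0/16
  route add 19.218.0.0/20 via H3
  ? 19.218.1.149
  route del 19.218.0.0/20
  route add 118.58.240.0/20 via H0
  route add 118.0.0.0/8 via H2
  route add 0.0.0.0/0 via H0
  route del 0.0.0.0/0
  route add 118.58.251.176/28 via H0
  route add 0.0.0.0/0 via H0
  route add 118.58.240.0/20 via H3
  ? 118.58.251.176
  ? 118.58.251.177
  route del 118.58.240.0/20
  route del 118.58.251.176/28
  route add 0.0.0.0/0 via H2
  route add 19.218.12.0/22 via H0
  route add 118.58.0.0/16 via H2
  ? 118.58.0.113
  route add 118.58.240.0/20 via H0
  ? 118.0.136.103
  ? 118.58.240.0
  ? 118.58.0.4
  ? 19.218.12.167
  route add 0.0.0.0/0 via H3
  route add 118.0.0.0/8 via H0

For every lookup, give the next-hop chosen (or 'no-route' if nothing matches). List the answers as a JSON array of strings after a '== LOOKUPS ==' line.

Trace:
  add 118.58.0.0/16 -> H1 at depth 16
  - 118.58.0.0/16 clear@16
  add 19.218.0.0/20 -> H3 at depth 20
  lookup 19.218.1.149: bits 00010011110110100000 walk d0:-→d1:-→d2:-→d3:-→d4:-→d5:-→d6:-→d7:-→d8:-→d9:-→d10:-→d11:-→d12:-→d13:-→d14:-→d15:-→d16:-→d17:-→d18:-→d19:-→d20:H3 -> H3
  - 19.218.0.0/20 clear@20
  add 118.58.240.0/20 -> H0 at depth 20
  add 118.0.0.0/8 -> H2 at depth 8
  add 0.0.0.0/0 -> H0 at depth 0
  - 0.0.0.0/0 clear@0
  add 118.58.251.176/28 -> H0 at depth 28
  add 0.0.0.0/0 -> H0 at depth 0
  add 118.58.240.0/20 -> H3 at depth 20
  lookup 118.58.251.176: bits 0111011000111010111110111011 walk d0:H0→d1:-→d2:-→d3:-→d4:-→d5:-→d6:-→d7:-→d8:H2→d9:-→d10:-→d11:-→d12:-→d13:-→d14:-→d15:-→d16:-→d17:-→d18:-→d19:-→d20:H3→d21:-→d22:-→d23:-→d24:-→d25:-→d26:-→d27:-→d28:H0 -> H0
  lookup 118.58.251.177: bits 0111011000111010111110111011 walk d0:H0→d1:-→d2:-→d3:-→d4:-→d5:-→d6:-→d7:-→d8:H2→d9:-→d10:-→d11:-→d12:-→d13:-→d14:-→d15:-→d16:-→d17:-→d18:-→d19:-→d20:H3→d21:-→d22:-→d23:-→d24:-→d25:-→d26:-→d27:-→d28:H0 -> H0
  - 118.58.240.0/20 clear@20
  - 118.58.251.176/28 clear@28
  add 0.0.0.0/0 -> H2 at depth 0
  add 19.218.12.0/22 -> H0 at depth 22
  add 118.58.0.0/16 -> H2 at depth 16
  lookup 118.58.0.113: bits 0111011000111010 walk d0:H2→d1:-→d2:-→d3:-→d4:-→d5:-→d6:-→d7:-→d8:H2→d9:-→d10:-→d11:-→d12:-→d13:-→d14:-→d15:-→d16:H2 -> H2
  add 118.58.240.0/20 -> H0 at depth 20
  lookup 118.0.136.103: bits 0111011000 walk d0:H2→d1:-→d2:-→d3:-→d4:-→d5:-→d6:-→d7:-→d8:H2→d9:-→d10:- -> H2
  lookup 118.58.240.0: bits 01110110001110101111 walk d0:H2→d1:-→d2:-→d3:-→d4:-→d5:-→d6:-→d7:-→d8:H2→d9:-→d10:-→d11:-→d12:-→d13:-→d14:-→d15:-→d16:H2→d17:-→d18:-→d19:-→d20:H0 -> H0
  lookup 118.58.0.4: bits 0111011000111010 walk d0:H2→d1:-→d2:-→d3:-→d4:-→d5:-→d6:-→d7:-→d8:H2→d9:-→d10:-→d11:-→d12:-→d13:-→d14:-→d15:-→d16:H2 -> H2
  lookup 19.218.12.167: bits 0001001111011010000011 walk d0:H2→d1:-→d2:-→d3:-→d4:-→d5:-→d6:-→d7:-→d8:-→d9:-→d10:-→d11:-→d12:-→d13:-→d14:-→d15:-→d16:-→d17:-→d18:-→d19:-→d20:-→d21:-→d22:H0 -> H0
  add 0.0.0.0/0 -> H3 at depth 0
  add 118.0.0.0/8 -> H0 at depth 8

== LOOKUPS ==
["H3","H0","H0","H2","H2","H0","H2","H0"]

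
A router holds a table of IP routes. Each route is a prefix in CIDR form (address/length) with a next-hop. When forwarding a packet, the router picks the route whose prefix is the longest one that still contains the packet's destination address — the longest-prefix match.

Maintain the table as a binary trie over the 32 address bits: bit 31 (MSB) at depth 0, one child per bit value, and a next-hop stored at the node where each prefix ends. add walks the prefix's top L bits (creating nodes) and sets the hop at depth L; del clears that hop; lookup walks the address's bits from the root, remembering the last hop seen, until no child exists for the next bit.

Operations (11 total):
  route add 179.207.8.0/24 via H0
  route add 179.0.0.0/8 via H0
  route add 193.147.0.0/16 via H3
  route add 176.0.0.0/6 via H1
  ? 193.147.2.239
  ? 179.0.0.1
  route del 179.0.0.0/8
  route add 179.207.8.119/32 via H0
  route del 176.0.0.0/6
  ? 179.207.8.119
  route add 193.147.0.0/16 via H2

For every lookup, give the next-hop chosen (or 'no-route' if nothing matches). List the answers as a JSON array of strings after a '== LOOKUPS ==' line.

Trace:
  + 179.207.8.0/24 (H0) depth=24
  + 179.0.0.0/8 (H0) depth=8
  + 193.147.0.0/16 (H3) depth=16
  + 176.0.0.0/6 (H1) depth=6
  ? 193.147.2.239  path d0:-→d1:-→d2:-→d3:-→d4:-→d5:-→d6:-→d7:-→d8:-→d9:-→d10:-→d11:-→d12:-→d13:-→d14:-→d15:-→d16:H3  best=H3
  ? 179.0.0.1  path d0:-→d1:-→d2:-→d3:-→d4:-→d5:-→d6:H1→d7:-→d8:H0  best=H0
  - 179.0.0.0/8 clear@8
  + 179.207.8.119/32 (H0) depth=32
  - 176.0.0.0/6 clear@6
  ? 179.207.8.119  path d0:-→d1:-→d2:-→d3:-→d4:-→d5:-→d6:-→d7:-→d8:-→d9:-→d10:-→d11:-→d12:-→d13:-→d14:-→d15:-→d16:-→d17:-→d18:-→d19:-→d20:-→d21:-→d22:-→d23:-→d24:H0→d25:-→d26:-→d27:-→d28:-→d29:-→d30:-→d31:-→d32:H0  best=H0
  + 193.147.0.0/16 (H2) depth=16

== LOOKUPS ==
["H3","H0","H0"]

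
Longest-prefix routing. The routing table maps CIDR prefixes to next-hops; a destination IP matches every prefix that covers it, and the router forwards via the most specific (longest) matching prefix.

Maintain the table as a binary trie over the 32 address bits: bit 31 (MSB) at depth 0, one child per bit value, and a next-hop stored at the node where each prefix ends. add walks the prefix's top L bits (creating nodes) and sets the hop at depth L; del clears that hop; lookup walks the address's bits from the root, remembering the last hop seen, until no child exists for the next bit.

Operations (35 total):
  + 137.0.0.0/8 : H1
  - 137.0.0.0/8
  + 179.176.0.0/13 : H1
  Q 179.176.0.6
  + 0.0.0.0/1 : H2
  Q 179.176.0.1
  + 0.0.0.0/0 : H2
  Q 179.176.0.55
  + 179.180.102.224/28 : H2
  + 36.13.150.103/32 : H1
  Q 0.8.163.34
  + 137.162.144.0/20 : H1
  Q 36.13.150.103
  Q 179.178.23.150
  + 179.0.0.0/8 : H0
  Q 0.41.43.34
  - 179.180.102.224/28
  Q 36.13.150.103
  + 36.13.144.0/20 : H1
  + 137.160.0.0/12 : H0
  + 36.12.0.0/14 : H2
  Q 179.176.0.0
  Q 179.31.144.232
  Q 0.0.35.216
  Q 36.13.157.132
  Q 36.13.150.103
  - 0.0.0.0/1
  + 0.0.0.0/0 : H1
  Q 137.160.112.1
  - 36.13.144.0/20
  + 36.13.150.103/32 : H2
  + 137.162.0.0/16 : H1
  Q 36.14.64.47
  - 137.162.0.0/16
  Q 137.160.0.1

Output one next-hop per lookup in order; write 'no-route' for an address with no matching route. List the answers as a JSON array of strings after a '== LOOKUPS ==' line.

Process each operation:
  + 137.0.0.0/8 (H1) depth=8
  del 137.0.0.0/8 (clear depth 8)
  + 179.176.0.0/13 (H1) depth=13
  ? 179.176.0.6  path d0:-→d1:-→d2:-→d3:-→d4:-→d5:-→d6:-→d7:-→d8:-→d9:-→d10:-→d11:-→d12:-→d13:H1  best=H1
  + 0.0.0.0/1 (H2) depth=1
  ? 179.176.0.1  path d0:-→d1:-→d2:-→d3:-→d4:-→d5:-→d6:-→d7:-→d8:-→d9:-→d10:-→d11:-→d12:-→d13:H1  best=H1
  + 0.0.0.0/0 (H2) depth=0
  ? 179.176.0.55  path d0:H2→d1:-→d2:-→d3:-→d4:-→d5:-→d6:-→d7:-→d8:-→d9:-→d10:-→d11:-→d12:-→d13:H1  best=H1
  + 179.180.102.224/28 (H2) depth=28
  + 36.13.150.103/32 (H1) depth=32
  ? 0.8.163.34  path d0:H2→d1:H2→d2:-  best=H2
  + 137.162.144.0/20 (H1) depth=20
  ? 36.13.150.103  path d0:H2→d1:H2→d2:-→d3:-→d4:-→d5:-→d6:-→d7:-→d8:-→d9:-→d10:-→d11:-→d12:-→d13:-→d14:-→d15:-→d16:-→d17:-→d18:-→d19:-→d20:-→d21:-→d22:-→d23:-→d24:-→d25:-→d26:-→d27:-→d28:-→d29:-→d30:-→d31:-→d32:H1  best=H1
  ? 179.178.23.150  path d0:H2→d1:-→d2:-→d3:-→d4:-→d5:-→d6:-→d7:-→d8:-→d9:-→d10:-→d11:-→d12:-→d13:H1  best=H1
  + 179.0.0.0/8 (H0) depth=8
  ? 0.41.43.34  path d0:H2→d1:H2→d2:-  best=H2
  del 179.180.102.224/28 (clear depth 28)
  ? 36.13.150.103  path d0:H2→d1:H2→d2:-→d3:-→d4:-→d5:-→d6:-→d7:-→d8:-→d9:-→d10:-→d11:-→d12:-→d13:-→d14:-→d15:-→d16:-→d17:-→d18:-→d19:-→d20:-→d21:-→d22:-→d23:-→d24:-→d25:-→d26:-→d27:-→d28:-→d29:-→d30:-→d31:-→d32:H1  best=H1
  + 36.13.144.0/20 (H1) depth=20
  + 137.160.0.0/12 (H0) depth=12
  + 36.12.0.0/14 (H2) depth=14
  ? 179.176.0.0  path d0:H2→d1:-→d2:-→d3:-→d4:-→d5:-→d6:-→d7:-→d8:H0→d9:-→d10:-→d11:-→d12:-→d13:H1  best=H1
  ? 179.31.144.232  path d0:H2→d1:-→d2:-→d3:-→d4:-→d5:-→d6:-→d7:-→d8:H0  best=H0
  ? 0.0.35.216  path d0:H2→d1:H2→d2:-  best=H2
  ? 36.13.157.132  path d0:H2→d1:H2→d2:-→d3:-→d4:-→d5:-→d6:-→d7:-→d8:-→d9:-→d10:-→d11:-→d12:-→d13:-→d14:H2→d15:-→d16:-→d17:-→d18:-→d19:-→d20:H1  best=H1
  ? 36.13.150.103  path d0:H2→d1:H2→d2:-→d3:-→d4:-→d5:-→d6:-→d7:-→d8:-→d9:-→d10:-→d11:-→d12:-→d13:-→d14:H2→d15:-→d16:-→d17:-→d18:-→d19:-→d20:H1→d21:-→d22:-→d23:-→d24:-→d25:-→d26:-→d27:-→d28:-→d29:-→d30:-→d31:-→d32:H1  best=H1
  del 0.0.0.0/1 (clear depth 1)
  + 0.0.0.0/0 (H1) depth=0
  ? 137.160.112.1  path d0:H1→d1:-→d2:-→d3:-→d4:-→d5:-→d6:-→d7:-→d8:-→d9:-→d10:-→d11:-→d12:H0→d13:-→d14:-  best=H0
  del 36.13.144.0/20 (clear depth 20)
  + 36.13.150.103/32 (H2) depth=32
  + 137.162.0.0/16 (H1) depth=16
  ? 36.14.64.47  path d0:H1→d1:-→d2:-→d3:-→d4:-→d5:-→d6:-→d7:-→d8:-→d9:-→d10:-→d11:-→d12:-→d13:-→d14:H2  best=H2
  del 137.162.0.0/16 (clear depth 16)
  ? 137.160.0.1  path d0:H1→d1:-→d2:-→d3:-→d4:-→d5:-→d6:-→d7:-→d8:-→d9:-→d10:-→d11:-→d12:H0→d13:-→d14:-  best=H0

== LOOKUPS ==
["H1","H1","H1","H2","H1","H1","H2","H1","H1","H0","H2","H1","H1","H0","H2","H0"]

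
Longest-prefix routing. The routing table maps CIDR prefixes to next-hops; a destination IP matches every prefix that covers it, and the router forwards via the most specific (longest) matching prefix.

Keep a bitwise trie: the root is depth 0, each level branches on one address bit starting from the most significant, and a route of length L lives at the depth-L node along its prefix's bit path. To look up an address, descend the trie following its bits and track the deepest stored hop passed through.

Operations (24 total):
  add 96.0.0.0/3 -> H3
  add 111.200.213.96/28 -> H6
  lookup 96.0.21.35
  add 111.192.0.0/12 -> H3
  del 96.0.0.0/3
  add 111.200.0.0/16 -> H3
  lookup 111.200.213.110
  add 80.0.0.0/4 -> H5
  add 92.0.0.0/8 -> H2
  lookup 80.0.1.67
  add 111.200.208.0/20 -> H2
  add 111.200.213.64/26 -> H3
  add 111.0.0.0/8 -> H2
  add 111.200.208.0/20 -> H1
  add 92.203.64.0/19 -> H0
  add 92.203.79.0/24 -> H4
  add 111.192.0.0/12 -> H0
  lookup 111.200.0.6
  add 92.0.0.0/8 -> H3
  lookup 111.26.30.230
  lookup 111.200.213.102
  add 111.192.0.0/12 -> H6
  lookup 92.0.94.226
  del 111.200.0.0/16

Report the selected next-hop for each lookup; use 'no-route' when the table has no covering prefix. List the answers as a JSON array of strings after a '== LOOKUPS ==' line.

Apply in order:
  + 96.0.0.0/3 (H3) depth=3
  + 111.200.213.96/28 (H6) depth=28
  ? 96.0.21.35  path d0:-→d1:-→d2:-→d3:H3→d4:-  best=H3
  + 111.192.0.0/12 (H3) depth=12
  - 96.0.0.0/3 clear@3
  + 111.200.0.0/16 (H3) depth=16
  ? 111.200.213.110  path d0:-→d1:-→d2:-→d3:-→d4:-→d5:-→d6:-→d7:-→d8:-→d9:-→d10:-→d11:-→d12:H3→d13:-→d14:-→d15:-→d16:H3→d17:-→d18:-→d19:-→d20:-→d21:-→d22:-→d23:-→d24:-→d25:-→d26:-→d27:-→d28:H6  best=H6
  + 80.0.0.0/4 (H5) depth=4
  + 92.0.0.0/8 (H2) depth=8
  ? 80.0.1.67  path d0:-→d1:-→d2:-→d3:-→d4:H5  best=H5
  + 111.200.208.0/20 (H2) depth=20
  + 111.200.213.64/26 (H3) depth=26
  + 111.0.0.0/8 (H2) depth=8
  + 111.200.208.0/20 (H1) depth=20
  + 92.203.64.0/19 (H0) depth=19
  + 92.203.79.0/24 (H4) depth=24
  + 111.192.0.0/12 (H0) depth=12
  ? 111.200.0.6  path d0:-→d1:-→d2:-→d3:-→d4:-→d5:-→d6:-→d7:-→d8:H2→d9:-→d10:-→d11:-→d12:H0→d13:-→d14:-→d15:-→d16:H3  best=H3
  + 92.0.0.0/8 (H3) depth=8
  ? 111.26.30.230  path d0:-→d1:-→d2:-→d3:-→d4:-→d5:-→d6:-→d7:-→d8:H2  best=H2
  ? 111.200.213.102  path d0:-→d1:-→d2:-→d3:-→d4:-→d5:-→d6:-→d7:-→d8:H2→d9:-→d10:-→d11:-→d12:H0→d13:-→d14:-→d15:-→d16:H3→d17:-→d18:-→d19:-→d20:H1→d21:-→d22:-→d23:-→d24:-→d25:-→d26:H3→d27:-→d28:H6  best=H6
  + 111.192.0.0/12 (H6) depth=12
  ? 92.0.94.226  path d0:-→d1:-→d2:-→d3:-→d4:H5→d5:-→d6:-→d7:-→d8:H3  best=H3
  - 111.200.0.0/16 clear@16

== LOOKUPS ==
["H3","H6","H5","H3","H2","H6","H3"]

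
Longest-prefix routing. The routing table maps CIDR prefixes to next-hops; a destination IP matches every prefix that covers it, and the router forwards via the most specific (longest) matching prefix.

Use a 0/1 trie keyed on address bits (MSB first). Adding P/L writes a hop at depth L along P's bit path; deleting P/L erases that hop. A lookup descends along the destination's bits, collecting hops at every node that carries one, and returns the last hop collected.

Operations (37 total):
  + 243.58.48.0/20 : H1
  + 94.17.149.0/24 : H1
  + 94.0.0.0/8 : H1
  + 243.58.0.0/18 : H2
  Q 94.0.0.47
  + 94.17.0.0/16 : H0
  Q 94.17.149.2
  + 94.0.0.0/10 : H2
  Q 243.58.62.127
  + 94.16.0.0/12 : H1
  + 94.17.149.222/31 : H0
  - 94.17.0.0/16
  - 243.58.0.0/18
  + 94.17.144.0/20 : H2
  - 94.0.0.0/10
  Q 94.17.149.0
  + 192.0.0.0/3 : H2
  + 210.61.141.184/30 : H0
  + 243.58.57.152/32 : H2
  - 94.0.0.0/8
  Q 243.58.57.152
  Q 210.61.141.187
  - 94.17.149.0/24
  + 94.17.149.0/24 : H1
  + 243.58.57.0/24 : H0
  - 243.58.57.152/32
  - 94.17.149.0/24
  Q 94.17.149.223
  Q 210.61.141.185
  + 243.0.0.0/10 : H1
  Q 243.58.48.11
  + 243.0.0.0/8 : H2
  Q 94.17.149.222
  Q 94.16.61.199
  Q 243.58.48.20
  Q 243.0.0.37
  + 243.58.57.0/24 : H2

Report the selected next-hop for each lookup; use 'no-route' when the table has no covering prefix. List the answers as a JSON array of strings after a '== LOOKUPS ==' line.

Process each operation:
  add 243.58.48.0/20 -> H1 at depth 20
  add 94.17.149.0/24 -> H1 at depth 24
  add 94.0.0.0/8 -> H1 at depth 8
  add 243.58.0.0/18 -> H2 at depth 18
  ? 94.0.0.47  path d0:-→d1:-→d2:-→d3:-→d4:-→d5:-→d6:-→d7:-→d8:H1→d9:-→d10:-→d11:-  best=H1
  add 94.17.0.0/16 -> H0 at depth 16
  ? 94.17.149.2  path d0:-→d1:-→d2:-→d3:-→d4:-→d5:-→d6:-→d7:-→d8:H1→d9:-→d10:-→d11:-→d12:-→d13:-→d14:-→d15:-→d16:H0→d17:-→d18:-→d19:-→d20:-→d21:-→d22:-→d23:-→d24:H1  best=H1
  add 94.0.0.0/10 -> H2 at depth 10
  ? 243.58.62.127  path d0:-→d1:-→d2:-→d3:-→d4:-→d5:-→d6:-→d7:-→d8:-→d9:-→d10:-→d11:-→d12:-→d13:-→d14:-→d15:-→d16:-→d17:-→d18:H2→d19:-→d20:H1  best=H1
  add 94.16.0.0/12 -> H1 at depth 12
  add 94.17.149.222/31 -> H0 at depth 31
  - 94.17.0.0/16 clear@16
  - 243.58.0.0/18 clear@18
  add 94.17.144.0/20 -> H2 at depth 20
  - 94.0.0.0/10 clear@10
  ? 94.17.149.0  path d0:-→d1:-→d2:-→d3:-→d4:-→d5:-→d6:-→d7:-→d8:H1→d9:-→d10:-→d11:-→d12:H1→d13:-→d14:-→d15:-→d16:-→d17:-→d18:-→d19:-→d20:H2→d21:-→d22:-→d23:-→d24:H1  best=H1
  add 192.0.0.0/3 -> H2 at depth 3
  add 210.61.141.184/30 -> H0 at depth 30
  add 243.58.57.152/32 -> H2 at depth 32
  - 94.0.0.0/8 clear@8
  ? 243.58.57.152  path d0:-→d1:-→d2:-→d3:-→d4:-→d5:-→d6:-→d7:-→d8:-→d9:-→d10:-→d11:-→d12:-→d13:-→d14:-→d15:-→d16:-→d17:-→d18:-→d19:-→d20:H1→d21:-→d22:-→d23:-→d24:-→d25:-→d26:-→d27:-→d28:-→d29:-→d30:-→d31:-→d32:H2  best=H2
  ? 210.61.141.187  path d0:-→d1:-→d2:-→d3:H2→d4:-→d5:-→d6:-→d7:-→d8:-→d9:-→d10:-→d11:-→d12:-→d13:-→d14:-→d15:-→d16:-→d17:-→d18:-→d19:-→d20:-→d21:-→d22:-→d23:-→d24:-→d25:-→d26:-→d27:-→d28:-→d29:-→d30:H0  best=H0
  - 94.17.149.0/24 clear@24
  add 94.17.149.0/24 -> H1 at depth 24
  add 243.58.57.0/24 -> H0 at depth 24
  - 243.58.57.152/32 clear@32
  - 94.17.149.0/24 clear@24
  ? 94.17.149.223  path d0:-→d1:-→d2:-→d3:-→d4:-→d5:-→d6:-→d7:-→d8:-→d9:-→d10:-→d11:-→d12:H1→d13:-→d14:-→d15:-→d16:-→d17:-→d18:-→d19:-→d20:H2→d21:-→d22:-→d23:-→d24:-→d25:-→d26:-→d27:-→d28:-→d29:-→d30:-→d31:H0  best=H0
  ? 210.61.141.185  path d0:-→d1:-→d2:-→d3:H2→d4:-→d5:-→d6:-→d7:-→d8:-→d9:-→d10:-→d11:-→d12:-→d13:-→d14:-→d15:-→d16:-→d17:-→d18:-→d19:-→d20:-→d21:-→d22:-→d23:-→d24:-→d25:-→d26:-→d27:-→d28:-→d29:-→d30:H0  best=H0
  add 243.0.0.0/10 -> H1 at depth 10
  ? 243.58.48.11  path d0:-→d1:-→d2:-→d3:-→d4:-→d5:-→d6:-→d7:-→d8:-→d9:-→d10:H1→d11:-→d12:-→d13:-→d14:-→d15:-→d16:-→d17:-→d18:-→d19:-→d20:H1  best=H1
  add 243.0.0.0/8 -> H2 at depth 8
  ? 94.17.149.222  path d0:-→d1:-→d2:-→d3:-→d4:-→d5:-→d6:-→d7:-→d8:-→d9:-→d10:-→d11:-→d12:H1→d13:-→d14:-→d15:-→d16:-→d17:-→d18:-→d19:-→d20:H2→d21:-→d22:-→d23:-→d24:-→d25:-→d26:-→d27:-→d28:-→d29:-→d30:-→d31:H0  best=H0
  ? 94.16.61.199  path d0:-→d1:-→d2:-→d3:-→d4:-→d5:-→d6:-→d7:-→d8:-→d9:-→d10:-→d11:-→d12:H1→d13:-→d14:-→d15:-  best=H1
  ? 243.58.48.20  path d0:-→d1:-→d2:-→d3:-→d4:-→d5:-→d6:-→d7:-→d8:H2→d9:-→d10:H1→d11:-→d12:-→d13:-→d14:-→d15:-→d16:-→d17:-→d18:-→d19:-→d20:H1  best=H1
  ? 243.0.0.37  path d0:-→d1:-→d2:-→d3:-→d4:-→d5:-→d6:-→d7:-→d8:H2→d9:-→d10:H1  best=H1
  add 243.58.57.0/24 -> H2 at depth 24

== LOOKUPS ==
["H1","H1","H1","H1","H2","H0","H0","H0","H1","H0","H1","H1","H1"]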